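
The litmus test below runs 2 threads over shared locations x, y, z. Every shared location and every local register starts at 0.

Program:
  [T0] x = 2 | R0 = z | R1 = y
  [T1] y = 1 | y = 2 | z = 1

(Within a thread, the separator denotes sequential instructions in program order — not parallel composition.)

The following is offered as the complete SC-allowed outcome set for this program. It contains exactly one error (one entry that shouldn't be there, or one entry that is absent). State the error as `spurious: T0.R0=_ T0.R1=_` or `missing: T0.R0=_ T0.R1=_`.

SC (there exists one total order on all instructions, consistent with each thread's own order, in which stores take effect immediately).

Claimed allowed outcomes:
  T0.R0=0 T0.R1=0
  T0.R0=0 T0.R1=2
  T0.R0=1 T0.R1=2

missing: T0.R0=0 T0.R1=1

outcome vector order: (T0.R0,T0.R1)
SC (4): (0,0); (0,1); (0,2); (1,2)
SC∖claimed = {(0,1)}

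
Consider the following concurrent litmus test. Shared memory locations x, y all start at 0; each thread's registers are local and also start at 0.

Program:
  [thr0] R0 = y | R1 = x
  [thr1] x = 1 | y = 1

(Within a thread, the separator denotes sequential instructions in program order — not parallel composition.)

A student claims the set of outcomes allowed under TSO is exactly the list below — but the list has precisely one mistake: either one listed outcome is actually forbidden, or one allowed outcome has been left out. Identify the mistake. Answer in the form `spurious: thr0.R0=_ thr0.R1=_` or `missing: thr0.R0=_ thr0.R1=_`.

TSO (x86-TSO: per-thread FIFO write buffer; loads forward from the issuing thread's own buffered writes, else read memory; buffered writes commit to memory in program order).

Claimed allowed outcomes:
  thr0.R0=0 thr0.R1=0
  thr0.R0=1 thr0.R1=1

outcome vector order: (thr0.R0,thr0.R1)
under TSO → <0 0> <0 1> <1 1>
TSO∖claimed = {<0 1>}

missing: thr0.R0=0 thr0.R1=1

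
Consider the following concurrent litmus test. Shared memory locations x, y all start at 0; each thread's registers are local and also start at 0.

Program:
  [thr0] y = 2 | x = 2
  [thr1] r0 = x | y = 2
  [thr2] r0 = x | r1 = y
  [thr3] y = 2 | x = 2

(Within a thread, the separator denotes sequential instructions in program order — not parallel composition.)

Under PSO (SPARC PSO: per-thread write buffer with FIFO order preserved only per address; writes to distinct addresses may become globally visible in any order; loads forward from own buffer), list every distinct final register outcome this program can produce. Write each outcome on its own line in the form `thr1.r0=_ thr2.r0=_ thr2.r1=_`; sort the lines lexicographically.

thr1.r0=0 thr2.r0=0 thr2.r1=0
thr1.r0=0 thr2.r0=0 thr2.r1=2
thr1.r0=0 thr2.r0=2 thr2.r1=0
thr1.r0=0 thr2.r0=2 thr2.r1=2
thr1.r0=2 thr2.r0=0 thr2.r1=0
thr1.r0=2 thr2.r0=0 thr2.r1=2
thr1.r0=2 thr2.r0=2 thr2.r1=0
thr1.r0=2 thr2.r0=2 thr2.r1=2

outcome vector order: (thr1.r0,thr2.r0,thr2.r1)
|PSO outcomes| = 8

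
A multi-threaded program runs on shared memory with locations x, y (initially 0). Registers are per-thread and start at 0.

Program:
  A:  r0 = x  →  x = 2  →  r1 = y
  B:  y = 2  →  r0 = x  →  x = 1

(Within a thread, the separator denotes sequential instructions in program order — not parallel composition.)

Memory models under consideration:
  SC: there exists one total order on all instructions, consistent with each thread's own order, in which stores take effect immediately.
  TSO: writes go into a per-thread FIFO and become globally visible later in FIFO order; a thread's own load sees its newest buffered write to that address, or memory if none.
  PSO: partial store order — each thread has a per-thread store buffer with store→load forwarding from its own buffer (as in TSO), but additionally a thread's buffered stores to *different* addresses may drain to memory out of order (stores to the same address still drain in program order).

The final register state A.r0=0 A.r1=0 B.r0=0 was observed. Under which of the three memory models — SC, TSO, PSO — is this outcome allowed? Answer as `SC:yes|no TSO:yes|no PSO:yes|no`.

SC:no TSO:yes PSO:yes

outcome vector order: (A.r0,A.r1,B.r0)
under SC → <0 0 2>, <0 2 0>, <0 2 2>, <1 2 0>
under TSO → <0 0 0>, <0 0 2>, <0 2 0>, <0 2 2>, <1 2 0>
under PSO → <0 0 0>, <0 0 2>, <0 2 0>, <0 2 2>, <1 0 0>, <1 2 0>
target <0 0 0> ∈ {TSO,PSO}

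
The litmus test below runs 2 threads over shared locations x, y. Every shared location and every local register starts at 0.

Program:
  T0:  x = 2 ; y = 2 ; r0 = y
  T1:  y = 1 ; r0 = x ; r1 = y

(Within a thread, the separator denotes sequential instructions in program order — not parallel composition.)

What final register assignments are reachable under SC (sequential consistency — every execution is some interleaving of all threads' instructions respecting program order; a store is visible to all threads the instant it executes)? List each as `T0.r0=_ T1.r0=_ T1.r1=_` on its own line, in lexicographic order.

outcome vector order: (T0.r0,T1.r0,T1.r1)
|SC outcomes| = 5

T0.r0=1 T1.r0=2 T1.r1=1
T0.r0=2 T1.r0=0 T1.r1=1
T0.r0=2 T1.r0=0 T1.r1=2
T0.r0=2 T1.r0=2 T1.r1=1
T0.r0=2 T1.r0=2 T1.r1=2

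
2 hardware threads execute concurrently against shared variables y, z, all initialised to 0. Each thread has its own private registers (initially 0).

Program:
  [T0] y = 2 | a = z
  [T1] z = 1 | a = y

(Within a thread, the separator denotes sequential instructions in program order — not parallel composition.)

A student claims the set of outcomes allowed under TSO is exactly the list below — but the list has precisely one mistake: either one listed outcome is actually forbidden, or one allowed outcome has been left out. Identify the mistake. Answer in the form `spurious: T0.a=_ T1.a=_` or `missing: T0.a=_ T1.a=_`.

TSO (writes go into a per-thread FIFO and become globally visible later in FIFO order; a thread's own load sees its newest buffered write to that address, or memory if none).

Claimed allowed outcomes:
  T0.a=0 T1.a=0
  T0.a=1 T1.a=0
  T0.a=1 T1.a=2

outcome vector order: (T0.a,T1.a)
under TSO → (0,0), (0,2), (1,0), (1,2)
TSO∖claimed = {(0,2)}

missing: T0.a=0 T1.a=2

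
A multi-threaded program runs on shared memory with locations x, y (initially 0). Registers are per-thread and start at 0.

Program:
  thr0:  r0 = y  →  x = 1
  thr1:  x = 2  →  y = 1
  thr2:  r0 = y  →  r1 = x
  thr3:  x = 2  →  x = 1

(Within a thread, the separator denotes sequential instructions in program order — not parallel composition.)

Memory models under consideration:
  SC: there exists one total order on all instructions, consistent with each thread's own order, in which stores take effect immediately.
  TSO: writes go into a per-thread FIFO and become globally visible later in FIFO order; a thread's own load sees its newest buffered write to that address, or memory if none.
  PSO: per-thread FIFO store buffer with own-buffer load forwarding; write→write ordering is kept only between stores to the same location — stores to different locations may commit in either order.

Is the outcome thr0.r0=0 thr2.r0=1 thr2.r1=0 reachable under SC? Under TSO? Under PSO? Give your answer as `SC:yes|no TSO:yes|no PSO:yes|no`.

SC:no TSO:no PSO:yes

outcome vector order: (thr0.r0,thr2.r0,thr2.r1)
SC: 10 outcomes — {0/0/0 0/0/1 0/0/2 0/1/1 0/1/2 1/0/0 1/0/1 1/0/2 1/1/1 1/1/2}
TSO: 10 outcomes — {0/0/0 0/0/1 0/0/2 0/1/1 0/1/2 1/0/0 1/0/1 1/0/2 1/1/1 1/1/2}
PSO: 12 outcomes — {0/0/0 0/0/1 0/0/2 0/1/0 0/1/1 0/1/2 1/0/0 1/0/1 1/0/2 1/1/0 1/1/1 1/1/2}
target 0/1/0 ∈ {PSO}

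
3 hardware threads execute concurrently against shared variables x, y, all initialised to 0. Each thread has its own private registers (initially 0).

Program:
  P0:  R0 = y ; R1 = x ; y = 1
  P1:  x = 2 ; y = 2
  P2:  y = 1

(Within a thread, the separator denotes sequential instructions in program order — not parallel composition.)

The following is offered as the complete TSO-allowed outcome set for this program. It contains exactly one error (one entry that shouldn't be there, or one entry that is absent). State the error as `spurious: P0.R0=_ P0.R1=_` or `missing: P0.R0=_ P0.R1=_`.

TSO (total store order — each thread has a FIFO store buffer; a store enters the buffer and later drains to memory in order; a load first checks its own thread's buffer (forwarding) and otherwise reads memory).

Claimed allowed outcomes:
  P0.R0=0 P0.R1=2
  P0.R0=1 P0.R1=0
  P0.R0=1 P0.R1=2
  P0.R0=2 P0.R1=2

outcome vector order: (P0.R0,P0.R1)
[TSO] allowed = {0/0 0/2 1/0 1/2 2/2}
TSO∖claimed = {0/0}

missing: P0.R0=0 P0.R1=0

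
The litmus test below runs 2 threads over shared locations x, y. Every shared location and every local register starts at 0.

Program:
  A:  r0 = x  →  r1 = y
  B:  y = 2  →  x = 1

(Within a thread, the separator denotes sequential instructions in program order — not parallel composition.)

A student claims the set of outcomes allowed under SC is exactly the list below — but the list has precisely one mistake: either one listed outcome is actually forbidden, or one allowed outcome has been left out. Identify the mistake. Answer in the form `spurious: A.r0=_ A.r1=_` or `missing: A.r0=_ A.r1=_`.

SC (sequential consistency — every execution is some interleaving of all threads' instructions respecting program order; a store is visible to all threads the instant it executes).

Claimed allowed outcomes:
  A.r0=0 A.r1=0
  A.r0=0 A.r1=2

missing: A.r0=1 A.r1=2

outcome vector order: (A.r0,A.r1)
[SC] allowed = {0/0; 0/2; 1/2}
SC∖claimed = {1/2}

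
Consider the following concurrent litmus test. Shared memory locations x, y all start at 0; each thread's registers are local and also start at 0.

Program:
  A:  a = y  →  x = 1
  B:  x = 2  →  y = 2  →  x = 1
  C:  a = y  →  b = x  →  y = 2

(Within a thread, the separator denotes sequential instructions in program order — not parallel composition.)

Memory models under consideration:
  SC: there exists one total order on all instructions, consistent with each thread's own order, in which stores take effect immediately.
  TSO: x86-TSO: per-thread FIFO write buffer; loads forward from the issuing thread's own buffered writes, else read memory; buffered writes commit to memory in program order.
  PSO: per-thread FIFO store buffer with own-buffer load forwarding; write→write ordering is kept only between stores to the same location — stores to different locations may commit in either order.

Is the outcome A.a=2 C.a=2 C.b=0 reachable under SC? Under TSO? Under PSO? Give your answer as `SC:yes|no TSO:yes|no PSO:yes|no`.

outcome vector order: (A.a,C.a,C.b)
under SC → 000 001 002 021 022 200 201 202 221 222
under TSO → 000 001 002 021 022 200 201 202 221 222
under PSO → 000 001 002 020 021 022 200 201 202 220 221 222
target 220 ∈ {PSO}

SC:no TSO:no PSO:yes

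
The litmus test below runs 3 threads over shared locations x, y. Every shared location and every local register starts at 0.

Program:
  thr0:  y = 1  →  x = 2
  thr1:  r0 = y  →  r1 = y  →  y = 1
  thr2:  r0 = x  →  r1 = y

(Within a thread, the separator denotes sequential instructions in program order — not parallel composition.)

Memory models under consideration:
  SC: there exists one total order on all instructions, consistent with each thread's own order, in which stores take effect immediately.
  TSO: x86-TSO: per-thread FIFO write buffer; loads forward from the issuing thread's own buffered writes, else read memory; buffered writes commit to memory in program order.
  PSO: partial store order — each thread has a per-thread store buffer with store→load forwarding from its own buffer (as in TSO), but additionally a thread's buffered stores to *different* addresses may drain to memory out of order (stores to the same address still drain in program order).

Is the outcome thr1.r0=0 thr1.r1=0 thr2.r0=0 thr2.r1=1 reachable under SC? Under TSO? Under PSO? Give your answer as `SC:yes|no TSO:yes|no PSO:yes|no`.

outcome vector order: (thr1.r0,thr1.r1,thr2.r0,thr2.r1)
SC: 9 outcomes — {<0 0 0 0>, <0 0 0 1>, <0 0 2 1>, <0 1 0 0>, <0 1 0 1>, <0 1 2 1>, <1 1 0 0>, <1 1 0 1>, <1 1 2 1>}
TSO: 9 outcomes — {<0 0 0 0>, <0 0 0 1>, <0 0 2 1>, <0 1 0 0>, <0 1 0 1>, <0 1 2 1>, <1 1 0 0>, <1 1 0 1>, <1 1 2 1>}
PSO: 12 outcomes — {<0 0 0 0>, <0 0 0 1>, <0 0 2 0>, <0 0 2 1>, <0 1 0 0>, <0 1 0 1>, <0 1 2 0>, <0 1 2 1>, <1 1 0 0>, <1 1 0 1>, <1 1 2 0>, <1 1 2 1>}
target <0 0 0 1> ∈ {SC,TSO,PSO}

SC:yes TSO:yes PSO:yes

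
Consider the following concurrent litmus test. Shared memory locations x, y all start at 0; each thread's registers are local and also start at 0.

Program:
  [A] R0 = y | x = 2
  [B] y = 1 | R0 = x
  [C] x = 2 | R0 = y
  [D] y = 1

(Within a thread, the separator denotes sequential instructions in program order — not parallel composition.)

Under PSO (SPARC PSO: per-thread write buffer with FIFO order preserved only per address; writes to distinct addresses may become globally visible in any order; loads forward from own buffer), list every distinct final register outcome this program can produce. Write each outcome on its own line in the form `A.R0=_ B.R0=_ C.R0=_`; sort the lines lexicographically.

A.R0=0 B.R0=0 C.R0=0
A.R0=0 B.R0=0 C.R0=1
A.R0=0 B.R0=2 C.R0=0
A.R0=0 B.R0=2 C.R0=1
A.R0=1 B.R0=0 C.R0=0
A.R0=1 B.R0=0 C.R0=1
A.R0=1 B.R0=2 C.R0=0
A.R0=1 B.R0=2 C.R0=1

outcome vector order: (A.R0,B.R0,C.R0)
|PSO outcomes| = 8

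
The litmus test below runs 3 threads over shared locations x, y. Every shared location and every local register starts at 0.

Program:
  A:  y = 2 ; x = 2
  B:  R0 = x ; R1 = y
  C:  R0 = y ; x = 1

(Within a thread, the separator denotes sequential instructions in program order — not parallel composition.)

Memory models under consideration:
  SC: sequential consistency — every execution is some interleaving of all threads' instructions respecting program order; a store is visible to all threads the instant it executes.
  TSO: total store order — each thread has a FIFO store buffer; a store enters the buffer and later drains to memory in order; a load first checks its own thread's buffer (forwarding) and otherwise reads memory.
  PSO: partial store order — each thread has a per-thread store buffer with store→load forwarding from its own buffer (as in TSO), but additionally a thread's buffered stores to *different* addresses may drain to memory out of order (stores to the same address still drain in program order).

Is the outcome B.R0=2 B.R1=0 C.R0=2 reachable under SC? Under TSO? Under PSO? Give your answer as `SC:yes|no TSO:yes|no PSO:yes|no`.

SC:no TSO:no PSO:yes

outcome vector order: (B.R0,B.R1,C.R0)
under SC → (0,0,0), (0,0,2), (0,2,0), (0,2,2), (1,0,0), (1,2,0), (1,2,2), (2,2,0), (2,2,2)
under TSO → (0,0,0), (0,0,2), (0,2,0), (0,2,2), (1,0,0), (1,2,0), (1,2,2), (2,2,0), (2,2,2)
under PSO → (0,0,0), (0,0,2), (0,2,0), (0,2,2), (1,0,0), (1,2,0), (1,2,2), (2,0,0), (2,0,2), (2,2,0), (2,2,2)
target (2,0,2) ∈ {PSO}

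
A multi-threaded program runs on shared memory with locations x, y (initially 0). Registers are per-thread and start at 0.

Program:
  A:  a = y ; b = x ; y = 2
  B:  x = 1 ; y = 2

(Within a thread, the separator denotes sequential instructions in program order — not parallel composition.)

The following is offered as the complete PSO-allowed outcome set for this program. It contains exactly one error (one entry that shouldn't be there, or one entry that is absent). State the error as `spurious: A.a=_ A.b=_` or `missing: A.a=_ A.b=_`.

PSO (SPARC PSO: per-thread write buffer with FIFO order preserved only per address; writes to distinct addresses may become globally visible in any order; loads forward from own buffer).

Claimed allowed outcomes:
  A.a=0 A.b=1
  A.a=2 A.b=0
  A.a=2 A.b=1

outcome vector order: (A.a,A.b)
PSO (4): 00, 01, 20, 21
PSO∖claimed = {00}

missing: A.a=0 A.b=0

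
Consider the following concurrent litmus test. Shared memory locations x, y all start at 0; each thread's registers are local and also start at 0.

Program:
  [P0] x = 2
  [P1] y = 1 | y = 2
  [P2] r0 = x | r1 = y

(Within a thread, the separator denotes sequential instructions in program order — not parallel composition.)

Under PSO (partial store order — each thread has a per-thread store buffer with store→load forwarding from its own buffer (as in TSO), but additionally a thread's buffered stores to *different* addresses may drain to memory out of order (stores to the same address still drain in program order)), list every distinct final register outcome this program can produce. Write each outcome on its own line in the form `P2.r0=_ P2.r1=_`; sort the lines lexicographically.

P2.r0=0 P2.r1=0
P2.r0=0 P2.r1=1
P2.r0=0 P2.r1=2
P2.r0=2 P2.r1=0
P2.r0=2 P2.r1=1
P2.r0=2 P2.r1=2

outcome vector order: (P2.r0,P2.r1)
|PSO outcomes| = 6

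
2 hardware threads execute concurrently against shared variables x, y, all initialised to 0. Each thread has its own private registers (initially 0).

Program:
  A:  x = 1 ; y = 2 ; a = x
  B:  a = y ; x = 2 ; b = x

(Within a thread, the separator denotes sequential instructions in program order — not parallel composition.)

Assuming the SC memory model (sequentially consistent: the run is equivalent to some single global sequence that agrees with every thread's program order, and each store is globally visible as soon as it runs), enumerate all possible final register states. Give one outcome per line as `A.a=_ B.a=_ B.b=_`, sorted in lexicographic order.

A.a=1 B.a=0 B.b=1
A.a=1 B.a=0 B.b=2
A.a=1 B.a=2 B.b=2
A.a=2 B.a=0 B.b=2
A.a=2 B.a=2 B.b=2

outcome vector order: (A.a,B.a,B.b)
|SC outcomes| = 5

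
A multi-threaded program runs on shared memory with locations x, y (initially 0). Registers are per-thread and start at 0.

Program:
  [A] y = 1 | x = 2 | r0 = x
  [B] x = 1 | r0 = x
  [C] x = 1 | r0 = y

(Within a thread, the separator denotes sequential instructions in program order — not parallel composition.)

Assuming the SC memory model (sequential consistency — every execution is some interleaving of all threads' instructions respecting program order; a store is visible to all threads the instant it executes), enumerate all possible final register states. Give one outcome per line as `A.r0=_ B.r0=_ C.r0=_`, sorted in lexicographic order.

A.r0=1 B.r0=1 C.r0=0
A.r0=1 B.r0=1 C.r0=1
A.r0=1 B.r0=2 C.r0=1
A.r0=2 B.r0=1 C.r0=0
A.r0=2 B.r0=1 C.r0=1
A.r0=2 B.r0=2 C.r0=0
A.r0=2 B.r0=2 C.r0=1

outcome vector order: (A.r0,B.r0,C.r0)
|SC outcomes| = 7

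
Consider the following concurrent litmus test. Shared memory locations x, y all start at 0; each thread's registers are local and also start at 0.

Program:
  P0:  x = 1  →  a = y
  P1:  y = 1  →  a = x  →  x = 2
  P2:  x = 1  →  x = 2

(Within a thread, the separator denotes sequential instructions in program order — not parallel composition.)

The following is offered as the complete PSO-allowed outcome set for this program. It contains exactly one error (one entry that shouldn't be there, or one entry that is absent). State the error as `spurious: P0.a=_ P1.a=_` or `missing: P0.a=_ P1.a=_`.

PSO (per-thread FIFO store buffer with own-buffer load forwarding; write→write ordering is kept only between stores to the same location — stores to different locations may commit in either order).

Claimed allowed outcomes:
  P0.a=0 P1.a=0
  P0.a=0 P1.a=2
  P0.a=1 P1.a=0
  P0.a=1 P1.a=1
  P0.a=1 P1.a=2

outcome vector order: (P0.a,P1.a)
PSO: 6 outcomes — {<0 0> <0 1> <0 2> <1 0> <1 1> <1 2>}
PSO∖claimed = {<0 1>}

missing: P0.a=0 P1.a=1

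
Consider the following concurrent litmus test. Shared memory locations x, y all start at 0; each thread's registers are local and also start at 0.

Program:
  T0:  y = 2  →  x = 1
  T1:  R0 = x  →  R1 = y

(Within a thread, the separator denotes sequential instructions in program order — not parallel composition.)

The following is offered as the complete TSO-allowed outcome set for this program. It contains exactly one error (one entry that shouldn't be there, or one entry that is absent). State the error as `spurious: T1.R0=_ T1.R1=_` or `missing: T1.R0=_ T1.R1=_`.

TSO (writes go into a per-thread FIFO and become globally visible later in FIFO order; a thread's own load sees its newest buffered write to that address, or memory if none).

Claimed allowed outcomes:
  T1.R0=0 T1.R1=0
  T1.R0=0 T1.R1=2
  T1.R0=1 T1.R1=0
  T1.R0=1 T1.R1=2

outcome vector order: (T1.R0,T1.R1)
[TSO] allowed = {(0,0) (0,2) (1,2)}
claimed∖TSO = {(1,0)}

spurious: T1.R0=1 T1.R1=0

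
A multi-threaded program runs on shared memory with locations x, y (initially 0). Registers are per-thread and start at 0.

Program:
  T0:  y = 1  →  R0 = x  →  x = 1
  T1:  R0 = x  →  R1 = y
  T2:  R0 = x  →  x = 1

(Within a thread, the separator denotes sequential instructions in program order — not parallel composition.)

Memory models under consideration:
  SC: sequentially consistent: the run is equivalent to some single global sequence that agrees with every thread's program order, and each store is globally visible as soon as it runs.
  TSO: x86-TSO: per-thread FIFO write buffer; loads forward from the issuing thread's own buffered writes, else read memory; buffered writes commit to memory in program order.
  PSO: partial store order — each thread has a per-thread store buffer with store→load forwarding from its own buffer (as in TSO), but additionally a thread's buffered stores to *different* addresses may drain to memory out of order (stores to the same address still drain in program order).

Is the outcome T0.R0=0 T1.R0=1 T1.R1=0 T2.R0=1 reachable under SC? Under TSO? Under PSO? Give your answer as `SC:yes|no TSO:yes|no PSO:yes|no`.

outcome vector order: (T0.R0,T1.R0,T1.R1,T2.R0)
under SC → <0 0 0 0>, <0 0 0 1>, <0 0 1 0>, <0 0 1 1>, <0 1 1 0>, <0 1 1 1>, <1 0 0 0>, <1 0 1 0>, <1 1 0 0>, <1 1 1 0>
under TSO → <0 0 0 0>, <0 0 0 1>, <0 0 1 0>, <0 0 1 1>, <0 1 0 0>, <0 1 1 0>, <0 1 1 1>, <1 0 0 0>, <1 0 1 0>, <1 1 0 0>, <1 1 1 0>
under PSO → <0 0 0 0>, <0 0 0 1>, <0 0 1 0>, <0 0 1 1>, <0 1 0 0>, <0 1 0 1>, <0 1 1 0>, <0 1 1 1>, <1 0 0 0>, <1 0 1 0>, <1 1 0 0>, <1 1 1 0>
target <0 1 0 1> ∈ {PSO}

SC:no TSO:no PSO:yes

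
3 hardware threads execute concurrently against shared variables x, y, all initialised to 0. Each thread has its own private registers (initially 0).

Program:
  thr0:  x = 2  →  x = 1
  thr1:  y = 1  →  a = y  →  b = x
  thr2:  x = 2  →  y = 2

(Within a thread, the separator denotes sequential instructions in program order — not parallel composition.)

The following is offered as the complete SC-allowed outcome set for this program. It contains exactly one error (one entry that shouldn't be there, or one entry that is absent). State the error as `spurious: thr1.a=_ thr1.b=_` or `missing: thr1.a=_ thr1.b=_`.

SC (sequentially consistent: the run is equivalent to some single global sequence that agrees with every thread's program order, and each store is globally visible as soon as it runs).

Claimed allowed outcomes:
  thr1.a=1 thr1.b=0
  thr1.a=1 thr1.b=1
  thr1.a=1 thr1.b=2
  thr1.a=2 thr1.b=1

outcome vector order: (thr1.a,thr1.b)
[SC] allowed = {1/0; 1/1; 1/2; 2/1; 2/2}
SC∖claimed = {2/2}

missing: thr1.a=2 thr1.b=2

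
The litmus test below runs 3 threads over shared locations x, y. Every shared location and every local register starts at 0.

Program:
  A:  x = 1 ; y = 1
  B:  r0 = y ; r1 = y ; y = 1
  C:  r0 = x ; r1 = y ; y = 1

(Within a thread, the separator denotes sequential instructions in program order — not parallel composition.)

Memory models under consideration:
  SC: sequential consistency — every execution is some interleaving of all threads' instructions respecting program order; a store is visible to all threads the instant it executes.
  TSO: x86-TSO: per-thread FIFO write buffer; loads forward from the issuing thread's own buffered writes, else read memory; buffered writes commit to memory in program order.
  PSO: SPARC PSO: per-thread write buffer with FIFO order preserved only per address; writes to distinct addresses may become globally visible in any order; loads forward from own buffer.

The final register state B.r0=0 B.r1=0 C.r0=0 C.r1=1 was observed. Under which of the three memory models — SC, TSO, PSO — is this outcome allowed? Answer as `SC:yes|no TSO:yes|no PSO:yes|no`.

SC:yes TSO:yes PSO:yes

outcome vector order: (B.r0,B.r1,C.r0,C.r1)
under SC → 0000; 0001; 0010; 0011; 0100; 0101; 0110; 0111; 1100; 1101; 1110; 1111
under TSO → 0000; 0001; 0010; 0011; 0100; 0101; 0110; 0111; 1100; 1101; 1110; 1111
under PSO → 0000; 0001; 0010; 0011; 0100; 0101; 0110; 0111; 1100; 1101; 1110; 1111
target 0001 ∈ {SC,TSO,PSO}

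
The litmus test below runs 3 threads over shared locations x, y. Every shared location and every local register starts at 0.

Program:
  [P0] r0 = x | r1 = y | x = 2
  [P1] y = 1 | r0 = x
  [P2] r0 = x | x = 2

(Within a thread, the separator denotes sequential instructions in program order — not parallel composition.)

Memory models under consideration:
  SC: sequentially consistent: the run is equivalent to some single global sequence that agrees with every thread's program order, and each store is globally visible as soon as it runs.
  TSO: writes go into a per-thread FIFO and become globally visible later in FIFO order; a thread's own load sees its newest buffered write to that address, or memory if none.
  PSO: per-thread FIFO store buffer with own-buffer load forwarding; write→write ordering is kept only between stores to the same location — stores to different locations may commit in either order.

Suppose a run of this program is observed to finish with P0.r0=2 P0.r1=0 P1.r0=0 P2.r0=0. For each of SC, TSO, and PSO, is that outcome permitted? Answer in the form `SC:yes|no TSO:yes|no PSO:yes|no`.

outcome vector order: (P0.r0,P0.r1,P1.r0,P2.r0)
[SC] allowed = {<0 0 0 0>, <0 0 0 2>, <0 0 2 0>, <0 0 2 2>, <0 1 0 0>, <0 1 0 2>, <0 1 2 0>, <0 1 2 2>, <2 0 2 0>, <2 1 0 0>, <2 1 2 0>}
[TSO] allowed = {<0 0 0 0>, <0 0 0 2>, <0 0 2 0>, <0 0 2 2>, <0 1 0 0>, <0 1 0 2>, <0 1 2 0>, <0 1 2 2>, <2 0 0 0>, <2 0 2 0>, <2 1 0 0>, <2 1 2 0>}
[PSO] allowed = {<0 0 0 0>, <0 0 0 2>, <0 0 2 0>, <0 0 2 2>, <0 1 0 0>, <0 1 0 2>, <0 1 2 0>, <0 1 2 2>, <2 0 0 0>, <2 0 2 0>, <2 1 0 0>, <2 1 2 0>}
target <2 0 0 0> ∈ {TSO,PSO}

SC:no TSO:yes PSO:yes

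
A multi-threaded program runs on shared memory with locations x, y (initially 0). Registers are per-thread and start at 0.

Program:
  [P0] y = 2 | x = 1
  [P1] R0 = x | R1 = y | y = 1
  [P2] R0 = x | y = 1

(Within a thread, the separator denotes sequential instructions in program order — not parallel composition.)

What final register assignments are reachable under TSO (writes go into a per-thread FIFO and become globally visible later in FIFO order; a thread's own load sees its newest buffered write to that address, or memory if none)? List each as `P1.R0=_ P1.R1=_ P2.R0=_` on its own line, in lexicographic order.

outcome vector order: (P1.R0,P1.R1,P2.R0)
|TSO outcomes| = 10

P1.R0=0 P1.R1=0 P2.R0=0
P1.R0=0 P1.R1=0 P2.R0=1
P1.R0=0 P1.R1=1 P2.R0=0
P1.R0=0 P1.R1=1 P2.R0=1
P1.R0=0 P1.R1=2 P2.R0=0
P1.R0=0 P1.R1=2 P2.R0=1
P1.R0=1 P1.R1=1 P2.R0=0
P1.R0=1 P1.R1=1 P2.R0=1
P1.R0=1 P1.R1=2 P2.R0=0
P1.R0=1 P1.R1=2 P2.R0=1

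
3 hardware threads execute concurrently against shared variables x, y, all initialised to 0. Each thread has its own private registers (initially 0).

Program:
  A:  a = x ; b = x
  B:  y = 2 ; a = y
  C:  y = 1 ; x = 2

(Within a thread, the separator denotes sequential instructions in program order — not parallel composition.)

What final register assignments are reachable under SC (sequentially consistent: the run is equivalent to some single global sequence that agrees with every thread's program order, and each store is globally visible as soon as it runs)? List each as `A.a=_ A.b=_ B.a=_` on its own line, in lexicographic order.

outcome vector order: (A.a,A.b,B.a)
|SC outcomes| = 6

A.a=0 A.b=0 B.a=1
A.a=0 A.b=0 B.a=2
A.a=0 A.b=2 B.a=1
A.a=0 A.b=2 B.a=2
A.a=2 A.b=2 B.a=1
A.a=2 A.b=2 B.a=2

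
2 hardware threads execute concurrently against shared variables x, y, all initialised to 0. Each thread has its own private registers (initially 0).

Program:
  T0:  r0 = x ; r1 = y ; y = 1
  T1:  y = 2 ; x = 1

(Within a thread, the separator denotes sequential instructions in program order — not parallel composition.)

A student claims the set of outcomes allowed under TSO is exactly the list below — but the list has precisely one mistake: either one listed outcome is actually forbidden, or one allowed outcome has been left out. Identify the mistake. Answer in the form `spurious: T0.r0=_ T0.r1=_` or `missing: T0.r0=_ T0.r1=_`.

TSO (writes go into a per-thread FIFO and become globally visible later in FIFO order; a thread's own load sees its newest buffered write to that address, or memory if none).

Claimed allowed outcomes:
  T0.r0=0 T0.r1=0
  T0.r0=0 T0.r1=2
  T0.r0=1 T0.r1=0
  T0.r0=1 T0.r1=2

spurious: T0.r0=1 T0.r1=0

outcome vector order: (T0.r0,T0.r1)
TSO: 3 outcomes — {00; 02; 12}
claimed∖TSO = {10}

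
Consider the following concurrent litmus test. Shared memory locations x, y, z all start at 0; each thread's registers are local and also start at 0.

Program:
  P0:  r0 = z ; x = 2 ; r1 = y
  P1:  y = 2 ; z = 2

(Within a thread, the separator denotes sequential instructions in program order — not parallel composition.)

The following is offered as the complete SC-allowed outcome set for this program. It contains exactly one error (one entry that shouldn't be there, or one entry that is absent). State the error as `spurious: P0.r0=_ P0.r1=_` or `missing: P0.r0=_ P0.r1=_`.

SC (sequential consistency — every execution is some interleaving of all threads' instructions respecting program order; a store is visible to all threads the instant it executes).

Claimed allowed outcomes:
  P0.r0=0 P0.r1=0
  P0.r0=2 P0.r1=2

outcome vector order: (P0.r0,P0.r1)
SC (3): <0 0> <0 2> <2 2>
SC∖claimed = {<0 2>}

missing: P0.r0=0 P0.r1=2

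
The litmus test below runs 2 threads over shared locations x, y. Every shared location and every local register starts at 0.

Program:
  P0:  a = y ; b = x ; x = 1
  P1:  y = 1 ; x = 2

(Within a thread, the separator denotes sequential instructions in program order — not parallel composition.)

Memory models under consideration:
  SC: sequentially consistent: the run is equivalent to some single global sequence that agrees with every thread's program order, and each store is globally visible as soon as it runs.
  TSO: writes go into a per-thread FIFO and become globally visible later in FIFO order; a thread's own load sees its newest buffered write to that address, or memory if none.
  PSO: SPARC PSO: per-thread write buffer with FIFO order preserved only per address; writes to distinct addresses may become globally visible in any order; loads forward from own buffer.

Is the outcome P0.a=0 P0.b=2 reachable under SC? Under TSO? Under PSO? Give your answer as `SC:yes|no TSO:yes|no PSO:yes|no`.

SC:yes TSO:yes PSO:yes

outcome vector order: (P0.a,P0.b)
under SC → 00; 02; 10; 12
under TSO → 00; 02; 10; 12
under PSO → 00; 02; 10; 12
target 02 ∈ {SC,TSO,PSO}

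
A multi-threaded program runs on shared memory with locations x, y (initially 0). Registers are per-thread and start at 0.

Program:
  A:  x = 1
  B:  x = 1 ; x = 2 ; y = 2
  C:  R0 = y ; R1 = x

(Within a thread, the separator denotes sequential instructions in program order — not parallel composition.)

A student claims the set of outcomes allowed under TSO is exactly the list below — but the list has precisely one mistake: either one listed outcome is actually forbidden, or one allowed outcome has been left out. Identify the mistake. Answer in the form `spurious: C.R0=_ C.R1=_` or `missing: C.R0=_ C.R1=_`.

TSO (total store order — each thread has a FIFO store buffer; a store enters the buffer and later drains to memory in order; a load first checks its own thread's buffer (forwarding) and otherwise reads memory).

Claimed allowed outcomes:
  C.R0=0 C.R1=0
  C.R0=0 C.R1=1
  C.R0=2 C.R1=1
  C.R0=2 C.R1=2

outcome vector order: (C.R0,C.R1)
TSO (5): 0/0 0/1 0/2 2/1 2/2
TSO∖claimed = {0/2}

missing: C.R0=0 C.R1=2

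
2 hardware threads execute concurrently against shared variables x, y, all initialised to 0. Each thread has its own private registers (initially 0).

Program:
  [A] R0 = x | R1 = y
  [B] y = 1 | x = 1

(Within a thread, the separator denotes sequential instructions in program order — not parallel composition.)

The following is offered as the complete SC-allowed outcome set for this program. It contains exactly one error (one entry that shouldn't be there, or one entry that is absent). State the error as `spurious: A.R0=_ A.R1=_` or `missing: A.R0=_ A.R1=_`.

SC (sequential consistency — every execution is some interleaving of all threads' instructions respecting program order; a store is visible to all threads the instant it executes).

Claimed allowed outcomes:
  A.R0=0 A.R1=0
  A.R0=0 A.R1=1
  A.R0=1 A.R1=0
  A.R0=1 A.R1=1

spurious: A.R0=1 A.R1=0

outcome vector order: (A.R0,A.R1)
SC (3): 00 01 11
claimed∖SC = {10}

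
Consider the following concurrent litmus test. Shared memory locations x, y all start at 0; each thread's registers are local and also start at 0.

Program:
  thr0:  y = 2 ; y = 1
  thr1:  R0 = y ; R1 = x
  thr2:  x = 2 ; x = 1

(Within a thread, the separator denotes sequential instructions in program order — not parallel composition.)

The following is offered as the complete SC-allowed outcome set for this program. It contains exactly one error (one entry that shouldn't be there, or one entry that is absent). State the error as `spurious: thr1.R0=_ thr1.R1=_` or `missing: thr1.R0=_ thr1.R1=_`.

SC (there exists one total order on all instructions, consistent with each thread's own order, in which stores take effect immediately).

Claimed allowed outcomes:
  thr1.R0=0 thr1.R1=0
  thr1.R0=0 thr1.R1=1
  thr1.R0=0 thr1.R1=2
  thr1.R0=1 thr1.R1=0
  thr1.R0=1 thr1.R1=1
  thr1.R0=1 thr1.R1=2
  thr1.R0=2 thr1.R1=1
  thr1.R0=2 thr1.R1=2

outcome vector order: (thr1.R0,thr1.R1)
[SC] allowed = {00, 01, 02, 10, 11, 12, 20, 21, 22}
SC∖claimed = {20}

missing: thr1.R0=2 thr1.R1=0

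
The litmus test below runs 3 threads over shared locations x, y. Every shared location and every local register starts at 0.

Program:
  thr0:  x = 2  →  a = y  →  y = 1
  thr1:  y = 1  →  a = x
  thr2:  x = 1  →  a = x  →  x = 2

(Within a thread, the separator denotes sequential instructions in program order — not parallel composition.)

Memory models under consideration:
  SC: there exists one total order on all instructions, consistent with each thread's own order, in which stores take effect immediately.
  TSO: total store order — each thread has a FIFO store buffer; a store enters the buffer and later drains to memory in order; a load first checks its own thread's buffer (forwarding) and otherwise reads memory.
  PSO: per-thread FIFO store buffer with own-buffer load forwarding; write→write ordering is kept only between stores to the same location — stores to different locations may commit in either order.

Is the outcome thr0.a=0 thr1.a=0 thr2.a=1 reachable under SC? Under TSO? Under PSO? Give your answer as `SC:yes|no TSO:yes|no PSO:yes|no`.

SC:no TSO:yes PSO:yes

outcome vector order: (thr0.a,thr1.a,thr2.a)
SC: 9 outcomes — {011 021 022 101 102 111 112 121 122}
TSO: 12 outcomes — {001 002 011 012 021 022 101 102 111 112 121 122}
PSO: 12 outcomes — {001 002 011 012 021 022 101 102 111 112 121 122}
target 001 ∈ {TSO,PSO}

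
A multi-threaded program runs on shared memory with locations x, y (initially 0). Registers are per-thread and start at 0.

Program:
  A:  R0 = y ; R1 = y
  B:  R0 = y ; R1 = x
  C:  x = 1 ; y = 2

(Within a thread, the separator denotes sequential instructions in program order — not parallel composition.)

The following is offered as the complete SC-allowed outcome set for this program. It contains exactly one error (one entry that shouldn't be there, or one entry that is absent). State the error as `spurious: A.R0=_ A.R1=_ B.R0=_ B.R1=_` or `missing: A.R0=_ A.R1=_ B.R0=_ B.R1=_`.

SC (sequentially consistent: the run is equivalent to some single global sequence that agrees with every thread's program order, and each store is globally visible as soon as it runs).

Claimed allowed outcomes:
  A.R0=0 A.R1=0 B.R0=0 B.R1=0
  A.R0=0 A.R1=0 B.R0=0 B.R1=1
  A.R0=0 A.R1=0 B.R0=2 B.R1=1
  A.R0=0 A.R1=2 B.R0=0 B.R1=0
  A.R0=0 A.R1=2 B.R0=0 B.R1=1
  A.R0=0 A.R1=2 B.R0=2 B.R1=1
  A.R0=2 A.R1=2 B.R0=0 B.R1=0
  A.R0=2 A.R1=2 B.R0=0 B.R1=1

missing: A.R0=2 A.R1=2 B.R0=2 B.R1=1

outcome vector order: (A.R0,A.R1,B.R0,B.R1)
SC: 9 outcomes — {<0 0 0 0> <0 0 0 1> <0 0 2 1> <0 2 0 0> <0 2 0 1> <0 2 2 1> <2 2 0 0> <2 2 0 1> <2 2 2 1>}
SC∖claimed = {<2 2 2 1>}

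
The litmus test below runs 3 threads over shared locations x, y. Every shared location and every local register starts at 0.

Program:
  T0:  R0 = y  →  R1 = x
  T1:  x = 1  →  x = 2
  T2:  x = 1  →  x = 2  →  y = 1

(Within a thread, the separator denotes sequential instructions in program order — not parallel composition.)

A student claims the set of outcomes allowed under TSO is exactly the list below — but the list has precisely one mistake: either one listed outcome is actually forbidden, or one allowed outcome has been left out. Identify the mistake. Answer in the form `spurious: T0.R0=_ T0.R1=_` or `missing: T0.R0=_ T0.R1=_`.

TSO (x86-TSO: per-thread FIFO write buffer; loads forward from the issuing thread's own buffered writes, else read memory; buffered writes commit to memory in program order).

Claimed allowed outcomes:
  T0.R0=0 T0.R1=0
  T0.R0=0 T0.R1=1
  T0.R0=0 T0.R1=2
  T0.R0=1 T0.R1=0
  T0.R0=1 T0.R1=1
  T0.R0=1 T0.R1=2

outcome vector order: (T0.R0,T0.R1)
[TSO] allowed = {(0,0), (0,1), (0,2), (1,1), (1,2)}
claimed∖TSO = {(1,0)}

spurious: T0.R0=1 T0.R1=0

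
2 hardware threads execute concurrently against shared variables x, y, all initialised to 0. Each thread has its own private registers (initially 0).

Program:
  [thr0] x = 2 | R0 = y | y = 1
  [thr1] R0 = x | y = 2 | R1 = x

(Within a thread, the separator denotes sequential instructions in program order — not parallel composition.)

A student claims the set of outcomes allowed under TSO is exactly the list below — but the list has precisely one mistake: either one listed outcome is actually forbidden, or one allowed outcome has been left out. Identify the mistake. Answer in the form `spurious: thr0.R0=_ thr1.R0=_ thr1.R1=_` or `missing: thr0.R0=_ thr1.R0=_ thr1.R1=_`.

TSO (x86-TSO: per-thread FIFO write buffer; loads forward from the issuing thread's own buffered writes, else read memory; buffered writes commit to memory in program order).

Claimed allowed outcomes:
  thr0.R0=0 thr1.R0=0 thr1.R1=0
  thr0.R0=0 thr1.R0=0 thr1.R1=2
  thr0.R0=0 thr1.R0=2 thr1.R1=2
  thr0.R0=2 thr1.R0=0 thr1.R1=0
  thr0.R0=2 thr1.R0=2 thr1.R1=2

outcome vector order: (thr0.R0,thr1.R0,thr1.R1)
TSO: 6 outcomes — {000, 002, 022, 200, 202, 222}
TSO∖claimed = {202}

missing: thr0.R0=2 thr1.R0=0 thr1.R1=2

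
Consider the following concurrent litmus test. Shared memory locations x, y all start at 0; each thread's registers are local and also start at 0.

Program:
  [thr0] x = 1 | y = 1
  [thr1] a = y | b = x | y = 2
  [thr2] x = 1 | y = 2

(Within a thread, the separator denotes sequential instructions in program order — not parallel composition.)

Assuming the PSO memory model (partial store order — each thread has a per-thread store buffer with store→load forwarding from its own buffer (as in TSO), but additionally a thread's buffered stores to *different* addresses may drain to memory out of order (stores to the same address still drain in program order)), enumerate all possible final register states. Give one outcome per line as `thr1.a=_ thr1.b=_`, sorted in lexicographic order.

outcome vector order: (thr1.a,thr1.b)
|PSO outcomes| = 6

thr1.a=0 thr1.b=0
thr1.a=0 thr1.b=1
thr1.a=1 thr1.b=0
thr1.a=1 thr1.b=1
thr1.a=2 thr1.b=0
thr1.a=2 thr1.b=1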